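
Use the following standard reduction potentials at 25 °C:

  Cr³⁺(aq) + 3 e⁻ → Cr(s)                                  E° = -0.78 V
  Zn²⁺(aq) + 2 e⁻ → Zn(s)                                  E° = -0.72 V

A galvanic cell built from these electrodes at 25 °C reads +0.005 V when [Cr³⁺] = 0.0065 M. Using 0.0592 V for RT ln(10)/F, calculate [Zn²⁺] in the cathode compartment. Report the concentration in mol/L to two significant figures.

0.00048 M

Zn²⁺/Zn is the cathode, Cr³⁺/Cr the anode: E°cell = +0.06 V, n = 6.
Overall reaction: 3 Zn²⁺(aq) + 2 Cr(s) → 3 Zn(s) + 2 Cr³⁺(aq); Q = [Cr³⁺]^2/[Zn²⁺]^3.
From E = E° − (0.0592/n) log Q: log Q = (E° − E)·n/0.0592 = (+0.06 − (+0.005))·6/0.0592 = 5.5743.
So 3·log[Zn²⁺] = 2·log(0.0065) − log Q = -4.3742 − (5.5743) = -9.9485; log[Zn²⁺] = -9.9485 / 3 = -3.3162; [Zn²⁺] = 10^(-3.3162) ≈ 0.00048 M.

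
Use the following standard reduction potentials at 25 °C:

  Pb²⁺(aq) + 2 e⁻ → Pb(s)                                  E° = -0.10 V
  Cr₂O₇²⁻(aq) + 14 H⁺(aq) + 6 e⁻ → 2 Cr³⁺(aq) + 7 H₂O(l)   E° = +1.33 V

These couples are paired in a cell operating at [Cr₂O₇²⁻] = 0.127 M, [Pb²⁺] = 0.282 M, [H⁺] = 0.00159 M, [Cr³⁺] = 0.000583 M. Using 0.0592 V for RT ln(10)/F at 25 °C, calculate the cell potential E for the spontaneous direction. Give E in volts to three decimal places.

Cr₂O₇²⁻/Cr³⁺ is the cathode (higher E°), Pb²⁺/Pb the anode: E°cell = +1.33 − (-0.10) = +1.43 V, n = 6.
Overall: Cr₂O₇²⁻(aq) + 14 H⁺(aq) + 3 Pb(s) → 2 Cr³⁺(aq) + 7 H₂O(l) + 3 Pb²⁺(aq)
Q = [Cr³⁺]^2·[Pb²⁺]^3 / ([Cr₂O₇²⁻]·[H⁺]^14); log Q = 31.959.
E = E° − (0.0592/n) log Q = +1.43 − (0.0592/6)(31.959) = +1.115 V.

+1.115 V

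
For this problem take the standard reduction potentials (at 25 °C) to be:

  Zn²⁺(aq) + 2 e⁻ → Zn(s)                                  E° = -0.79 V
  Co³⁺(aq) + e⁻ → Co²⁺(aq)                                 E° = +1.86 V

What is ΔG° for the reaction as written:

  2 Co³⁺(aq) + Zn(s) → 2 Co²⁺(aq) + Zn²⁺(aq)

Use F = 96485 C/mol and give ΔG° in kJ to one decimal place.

-511.4 kJ

As written, Co³⁺/Co²⁺ is reduced (cathode) and Zn²⁺/Zn is oxidised (anode), so E°cell = (+1.86) − (-0.79) = +2.65 V.
Balancing electrons gives n = 2.
ΔG° = −nFE° = −(2)(96485)(+2.65) = -511,370 J = -511.4 kJ.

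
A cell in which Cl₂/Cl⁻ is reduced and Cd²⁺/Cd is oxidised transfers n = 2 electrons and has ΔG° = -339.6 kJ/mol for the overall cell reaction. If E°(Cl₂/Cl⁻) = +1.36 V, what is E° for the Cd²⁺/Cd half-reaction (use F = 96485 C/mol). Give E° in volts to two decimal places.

E°cell = −ΔG°/(nF) = −(-339.6×10³)/((2)(96485)) = +1.760 V.
Since Cl₂/Cl⁻ is the cathode and Cd²⁺/Cd the anode, E°cell = E°(Cl₂/Cl⁻) − E°(Cd²⁺/Cd).
So E°(Cd²⁺/Cd) = E°(Cl₂/Cl⁻) − E°cell = (+1.36) − (+1.760) = -0.40 V.

-0.40 V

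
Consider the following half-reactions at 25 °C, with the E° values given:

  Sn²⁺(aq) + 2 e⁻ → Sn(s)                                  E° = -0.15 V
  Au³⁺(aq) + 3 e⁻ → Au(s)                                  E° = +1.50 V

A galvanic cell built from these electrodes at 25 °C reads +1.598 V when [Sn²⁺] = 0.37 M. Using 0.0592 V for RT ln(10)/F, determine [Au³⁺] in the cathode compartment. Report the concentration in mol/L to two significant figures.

0.00052 M

Au³⁺/Au is the cathode, Sn²⁺/Sn the anode: E°cell = +1.65 V, n = 6.
Overall reaction: 2 Au³⁺(aq) + 3 Sn(s) → 2 Au(s) + 3 Sn²⁺(aq); Q = [Sn²⁺]^3/[Au³⁺]^2.
From E = E° − (0.0592/n) log Q: log Q = (E° − E)·n/0.0592 = (+1.65 − (+1.598))·6/0.0592 = 5.2703.
So 2·log[Au³⁺] = 3·log(0.37) − log Q = -1.2954 − (5.2703) = -6.5657; log[Au³⁺] = -6.5657 / 2 = -3.2828; [Au³⁺] = 10^(-3.2828) ≈ 0.00052 M.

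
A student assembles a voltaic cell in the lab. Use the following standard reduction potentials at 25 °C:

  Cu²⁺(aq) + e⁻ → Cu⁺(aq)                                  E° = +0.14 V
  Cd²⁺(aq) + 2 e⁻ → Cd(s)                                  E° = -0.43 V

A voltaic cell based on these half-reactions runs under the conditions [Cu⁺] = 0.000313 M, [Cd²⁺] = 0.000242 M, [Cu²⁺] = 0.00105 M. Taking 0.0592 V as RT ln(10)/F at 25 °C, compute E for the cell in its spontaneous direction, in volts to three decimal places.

Cu²⁺/Cu⁺ is the cathode (higher E°), Cd²⁺/Cd the anode: E°cell = +0.14 − (-0.43) = +0.57 V, n = 2.
Overall: 2 Cu²⁺(aq) + Cd(s) → 2 Cu⁺(aq) + Cd²⁺(aq)
Q = [Cu⁺]^2·[Cd²⁺] / ([Cu²⁺]^2); log Q = -4.667.
E = E° − (0.0592/n) log Q = +0.57 − (0.0592/2)(-4.667) = +0.708 V.

+0.708 V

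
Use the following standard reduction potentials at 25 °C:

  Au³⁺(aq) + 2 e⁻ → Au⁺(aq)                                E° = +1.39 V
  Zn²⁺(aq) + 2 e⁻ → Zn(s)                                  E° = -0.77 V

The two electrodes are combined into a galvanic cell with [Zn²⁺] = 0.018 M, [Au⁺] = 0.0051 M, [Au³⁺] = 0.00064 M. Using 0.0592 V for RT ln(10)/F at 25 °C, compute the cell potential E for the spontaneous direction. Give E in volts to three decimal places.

+2.185 V

Au³⁺/Au⁺ is the cathode (higher E°), Zn²⁺/Zn the anode: E°cell = +1.39 − (-0.77) = +2.16 V, n = 2.
Overall: Au³⁺(aq) + Zn(s) → Au⁺(aq) + Zn²⁺(aq)
Q = [Au⁺]·[Zn²⁺] / ([Au³⁺]); log Q = -0.843.
E = E° − (0.0592/n) log Q = +2.16 − (0.0592/2)(-0.843) = +2.185 V.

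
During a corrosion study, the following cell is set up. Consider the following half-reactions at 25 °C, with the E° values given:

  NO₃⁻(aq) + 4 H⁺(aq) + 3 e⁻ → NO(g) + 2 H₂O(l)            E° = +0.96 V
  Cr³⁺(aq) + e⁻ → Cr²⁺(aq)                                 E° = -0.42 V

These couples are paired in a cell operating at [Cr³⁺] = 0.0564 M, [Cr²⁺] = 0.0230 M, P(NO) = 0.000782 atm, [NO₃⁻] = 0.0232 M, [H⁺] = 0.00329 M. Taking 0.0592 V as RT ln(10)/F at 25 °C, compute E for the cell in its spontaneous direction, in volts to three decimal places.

NO₃⁻/NO is the cathode (higher E°), Cr³⁺/Cr²⁺ the anode: E°cell = +0.96 − (-0.42) = +1.38 V, n = 3.
Overall: NO₃⁻(aq) + 4 H⁺(aq) + 3 Cr²⁺(aq) → NO(g) + 2 H₂O(l) + 3 Cr³⁺(aq)
Q = P(NO)·[Cr³⁺]^3 / ([NO₃⁻]·[H⁺]^4·[Cr²⁺]^3); log Q = 9.628.
E = E° − (0.0592/n) log Q = +1.38 − (0.0592/3)(9.628) = +1.190 V.

+1.190 V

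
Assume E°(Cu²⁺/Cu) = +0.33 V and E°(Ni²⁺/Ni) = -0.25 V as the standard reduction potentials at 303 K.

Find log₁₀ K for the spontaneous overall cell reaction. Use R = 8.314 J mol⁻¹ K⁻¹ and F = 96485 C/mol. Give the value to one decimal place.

19.3

Cathode: Cu²⁺/Cu; anode: Ni²⁺/Ni. E°cell = (+0.33) − (-0.25) = +0.58 V, with n = 2.
ΔG° = −nFE° = −RT ln K, so ln K = nFE°/(RT) = (2)(96485)(+0.58) / ((8.314)(303)) = 44.429.
log₁₀ K = 44.429 / ln 10 = 19.3.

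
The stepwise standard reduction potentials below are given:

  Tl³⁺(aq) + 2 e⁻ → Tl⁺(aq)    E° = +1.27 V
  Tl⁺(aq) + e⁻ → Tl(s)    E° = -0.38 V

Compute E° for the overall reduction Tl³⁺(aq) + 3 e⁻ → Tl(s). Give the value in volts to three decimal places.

Adding the free-energy changes (−nFE°) of the two steps gives −n₃FE°₃ = −n₁FE°₁ − n₂FE°₂.
E°₃ = (2×+1.27 + 1×-0.38) / 3 = (+2.160) / 3 = +0.720 V.
Simply averaging or adding the two E° values would be wrong; the electron-weighted sum is required.

+0.720 V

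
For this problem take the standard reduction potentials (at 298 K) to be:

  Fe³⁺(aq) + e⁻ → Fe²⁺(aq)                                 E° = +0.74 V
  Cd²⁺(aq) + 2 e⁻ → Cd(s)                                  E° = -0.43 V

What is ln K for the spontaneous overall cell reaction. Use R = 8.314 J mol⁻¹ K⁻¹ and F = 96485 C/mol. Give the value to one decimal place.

91.1

Cathode: Fe³⁺/Fe²⁺; anode: Cd²⁺/Cd. E°cell = (+0.74) − (-0.43) = +1.17 V, with n = 2.
ΔG° = −nFE° = −RT ln K, so ln K = nFE°/(RT) = (2)(96485)(+1.17) / ((8.314)(298)) = 91.127.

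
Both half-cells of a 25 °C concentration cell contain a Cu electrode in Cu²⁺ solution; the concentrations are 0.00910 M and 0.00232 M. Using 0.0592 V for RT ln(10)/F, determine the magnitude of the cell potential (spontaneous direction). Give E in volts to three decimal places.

+0.018 V

For a concentration cell E°cell = 0. The 0.00910 M side is the cathode (reduction is favoured where [Cu²⁺] is higher).
With n = 2, E = −(0.0592/2) log([Cu²⁺]ₐₙ/[Cu²⁺]꜀ₐₜ) = −(0.0592/2) log(0.00232/0.0091) = −(0.0592/2)(-0.594) = +0.018 V.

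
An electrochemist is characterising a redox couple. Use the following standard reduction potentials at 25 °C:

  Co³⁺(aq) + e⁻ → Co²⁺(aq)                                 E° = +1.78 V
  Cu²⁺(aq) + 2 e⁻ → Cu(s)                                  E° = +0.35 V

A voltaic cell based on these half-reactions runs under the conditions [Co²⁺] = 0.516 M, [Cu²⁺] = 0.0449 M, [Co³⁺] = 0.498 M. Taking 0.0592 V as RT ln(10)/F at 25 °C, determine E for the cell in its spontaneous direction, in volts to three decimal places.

+1.469 V

Co³⁺/Co²⁺ is the cathode (higher E°), Cu²⁺/Cu the anode: E°cell = +1.78 − (+0.35) = +1.43 V, n = 2.
Overall: 2 Co³⁺(aq) + Cu(s) → 2 Co²⁺(aq) + Cu²⁺(aq)
Q = [Co²⁺]^2·[Cu²⁺] / ([Co³⁺]^2); log Q = -1.317.
E = E° − (0.0592/n) log Q = +1.43 − (0.0592/2)(-1.317) = +1.469 V.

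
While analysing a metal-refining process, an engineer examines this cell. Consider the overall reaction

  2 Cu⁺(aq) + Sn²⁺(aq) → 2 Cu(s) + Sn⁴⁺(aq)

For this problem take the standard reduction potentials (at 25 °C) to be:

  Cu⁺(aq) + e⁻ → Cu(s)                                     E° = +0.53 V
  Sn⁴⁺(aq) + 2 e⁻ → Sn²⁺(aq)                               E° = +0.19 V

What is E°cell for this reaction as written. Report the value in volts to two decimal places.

+0.34 V

The Cu⁺/Cu couple has the higher reduction potential, so it is the cathode; Sn⁴⁺/Sn²⁺ is oxidised at the anode.
E°cell = E°(cathode) − E°(anode) = (+0.53) − (+0.19) = +0.34 V.
Since E°cell > 0, the reaction is spontaneous under standard conditions.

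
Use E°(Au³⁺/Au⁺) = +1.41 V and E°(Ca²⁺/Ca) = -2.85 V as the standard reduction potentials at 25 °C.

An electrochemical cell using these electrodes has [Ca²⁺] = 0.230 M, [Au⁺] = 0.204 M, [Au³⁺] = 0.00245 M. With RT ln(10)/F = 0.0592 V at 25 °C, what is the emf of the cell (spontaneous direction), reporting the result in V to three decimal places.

+4.222 V

Au³⁺/Au⁺ is the cathode (higher E°), Ca²⁺/Ca the anode: E°cell = +1.41 − (-2.85) = +4.26 V, n = 2.
Overall: Au³⁺(aq) + Ca(s) → Au⁺(aq) + Ca²⁺(aq)
Q = [Au⁺]·[Ca²⁺] / ([Au³⁺]); log Q = 1.282.
E = E° − (0.0592/n) log Q = +4.26 − (0.0592/2)(1.282) = +4.222 V.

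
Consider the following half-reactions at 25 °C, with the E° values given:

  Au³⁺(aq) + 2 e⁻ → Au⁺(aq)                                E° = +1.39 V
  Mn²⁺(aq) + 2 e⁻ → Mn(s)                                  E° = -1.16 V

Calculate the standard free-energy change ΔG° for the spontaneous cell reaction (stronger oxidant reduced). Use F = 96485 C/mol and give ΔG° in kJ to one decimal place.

-492.1 kJ

Au³⁺/Au⁺ (E° = +1.39 V) is the cathode; Mn²⁺/Mn (E° = -1.16 V) is the anode, so E°cell = +2.55 V.
Balancing electrons gives n = 2 (lcm of 2 and 2).
ΔG° = −nFE° = −(2)(96485)(+2.55) = -492,073 J = -492.1 kJ.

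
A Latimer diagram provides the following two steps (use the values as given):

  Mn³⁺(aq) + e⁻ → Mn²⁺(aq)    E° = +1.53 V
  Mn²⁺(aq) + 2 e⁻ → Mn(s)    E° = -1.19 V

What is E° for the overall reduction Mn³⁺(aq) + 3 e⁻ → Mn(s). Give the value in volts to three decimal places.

-0.283 V

Standard free energies of sequential steps add: ΔG°₃ = ΔG°₁ + ΔG°₂, so n₃E°₃ = n₁E°₁ + n₂E°₂.
E°₃ = (1×+1.53 + 2×-1.19) / 3 = (-0.850) / 3 = -0.283 V.
Simply averaging or adding the two E° values would be wrong; the electron-weighted sum is required.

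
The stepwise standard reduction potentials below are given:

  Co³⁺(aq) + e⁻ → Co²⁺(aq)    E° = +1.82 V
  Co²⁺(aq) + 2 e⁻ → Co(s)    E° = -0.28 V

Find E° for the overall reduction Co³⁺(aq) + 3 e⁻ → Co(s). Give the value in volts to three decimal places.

+0.420 V

Since ΔG° = −nFE° is additive over sequential reductions, n₃E°₃ = n₁E°₁ + n₂E°₂.
E°₃ = (1×+1.82 + 2×-0.28) / 3 = (+1.260) / 3 = +0.420 V.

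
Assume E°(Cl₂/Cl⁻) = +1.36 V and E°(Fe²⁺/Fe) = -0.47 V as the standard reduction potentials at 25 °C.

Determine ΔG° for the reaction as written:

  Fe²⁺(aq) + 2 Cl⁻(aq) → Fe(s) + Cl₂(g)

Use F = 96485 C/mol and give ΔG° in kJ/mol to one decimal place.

+353.1 kJ/mol

As written, Fe²⁺/Fe is reduced (cathode) and Cl₂/Cl⁻ is oxidised (anode), so E°cell = (-0.47) − (+1.36) = -1.83 V.
Balancing electrons gives n = 2.
ΔG° = −nFE° = −(2)(96485)(-1.83) = 353,135 J = +353.1 kJ/mol.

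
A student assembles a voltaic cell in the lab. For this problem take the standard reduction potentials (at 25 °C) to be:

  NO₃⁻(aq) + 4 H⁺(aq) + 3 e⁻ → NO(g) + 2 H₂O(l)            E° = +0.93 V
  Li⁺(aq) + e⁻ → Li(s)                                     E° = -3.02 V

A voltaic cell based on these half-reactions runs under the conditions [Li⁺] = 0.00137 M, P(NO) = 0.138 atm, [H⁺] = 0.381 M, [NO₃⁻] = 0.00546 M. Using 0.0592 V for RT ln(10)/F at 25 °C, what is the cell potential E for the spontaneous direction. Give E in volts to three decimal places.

+4.059 V

NO₃⁻/NO is the cathode (higher E°), Li⁺/Li the anode: E°cell = +0.93 − (-3.02) = +3.95 V, n = 3.
Overall: NO₃⁻(aq) + 4 H⁺(aq) + 3 Li(s) → NO(g) + 2 H₂O(l) + 3 Li⁺(aq)
Q = P(NO)·[Li⁺]^3 / ([NO₃⁻]·[H⁺]^4); log Q = -5.511.
E = E° − (0.0592/n) log Q = +3.95 − (0.0592/3)(-5.511) = +4.059 V.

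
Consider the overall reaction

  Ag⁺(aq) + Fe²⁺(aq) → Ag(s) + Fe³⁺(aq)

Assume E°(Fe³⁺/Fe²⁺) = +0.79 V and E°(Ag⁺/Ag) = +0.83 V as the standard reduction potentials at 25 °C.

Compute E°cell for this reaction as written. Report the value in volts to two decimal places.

+0.04 V

The Ag⁺/Ag couple has the higher reduction potential, so it is the cathode; Fe³⁺/Fe²⁺ is oxidised at the anode.
E°cell = E°(cathode) − E°(anode) = (+0.83) − (+0.79) = +0.04 V.
Since E°cell > 0, the reaction is spontaneous under standard conditions.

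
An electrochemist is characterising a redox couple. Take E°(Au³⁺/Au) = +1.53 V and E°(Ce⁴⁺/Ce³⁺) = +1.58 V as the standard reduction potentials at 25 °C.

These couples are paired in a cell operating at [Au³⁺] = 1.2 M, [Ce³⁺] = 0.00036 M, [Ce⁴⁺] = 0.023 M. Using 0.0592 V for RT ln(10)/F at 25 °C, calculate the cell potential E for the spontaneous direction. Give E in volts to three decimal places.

Ce⁴⁺/Ce³⁺ is the cathode (higher E°), Au³⁺/Au the anode: E°cell = +1.58 − (+1.53) = +0.05 V, n = 3.
Overall: 3 Ce⁴⁺(aq) + Au(s) → 3 Ce³⁺(aq) + Au³⁺(aq)
Q = [Ce³⁺]^3·[Au³⁺] / ([Ce⁴⁺]^3); log Q = -5.337.
E = E° − (0.0592/n) log Q = +0.05 − (0.0592/3)(-5.337) = +0.155 V.

+0.155 V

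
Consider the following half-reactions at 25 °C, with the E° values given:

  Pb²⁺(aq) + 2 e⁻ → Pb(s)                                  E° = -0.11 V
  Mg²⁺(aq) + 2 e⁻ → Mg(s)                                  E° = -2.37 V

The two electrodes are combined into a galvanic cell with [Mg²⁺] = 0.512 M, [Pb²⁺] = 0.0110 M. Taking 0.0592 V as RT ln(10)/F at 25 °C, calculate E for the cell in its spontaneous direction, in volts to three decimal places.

Pb²⁺/Pb is the cathode (higher E°), Mg²⁺/Mg the anode: E°cell = -0.11 − (-2.37) = +2.26 V, n = 2.
Overall: Pb²⁺(aq) + Mg(s) → Pb(s) + Mg²⁺(aq)
Q = [Mg²⁺] / ([Pb²⁺]); log Q = 1.668.
E = E° − (0.0592/n) log Q = +2.26 − (0.0592/2)(1.668) = +2.211 V.

+2.211 V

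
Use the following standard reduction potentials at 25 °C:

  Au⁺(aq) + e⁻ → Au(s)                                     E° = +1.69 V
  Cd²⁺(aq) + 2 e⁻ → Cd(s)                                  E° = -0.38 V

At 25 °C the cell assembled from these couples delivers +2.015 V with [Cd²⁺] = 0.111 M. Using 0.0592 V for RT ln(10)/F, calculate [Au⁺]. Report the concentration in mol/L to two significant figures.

Au⁺/Au is the cathode, Cd²⁺/Cd the anode: E°cell = +2.07 V, n = 2.
Overall reaction: 2 Au⁺(aq) + Cd(s) → 2 Au(s) + Cd²⁺(aq); Q = [Cd²⁺]^1/[Au⁺]^2.
From E = E° − (0.0592/n) log Q: log Q = (E° − E)·n/0.0592 = (+2.07 − (+2.015))·2/0.0592 = 1.8581.
So 2·log[Au⁺] = 1·log(0.111) − log Q = -0.9547 − (1.8581) = -2.8128; log[Au⁺] = -2.8128 / 2 = -1.4064; [Au⁺] = 10^(-1.4064) ≈ 0.039 M.

0.039 M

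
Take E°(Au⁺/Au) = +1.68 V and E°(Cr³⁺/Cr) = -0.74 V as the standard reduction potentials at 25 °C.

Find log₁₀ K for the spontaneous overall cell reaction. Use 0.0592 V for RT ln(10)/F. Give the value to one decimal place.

Cathode: Au⁺/Au; anode: Cr³⁺/Cr. E°cell = +2.42 V, n = 3.
log K = nE°cell / 0.0592 = (3)(+2.42) / 0.0592 = 122.6.

122.6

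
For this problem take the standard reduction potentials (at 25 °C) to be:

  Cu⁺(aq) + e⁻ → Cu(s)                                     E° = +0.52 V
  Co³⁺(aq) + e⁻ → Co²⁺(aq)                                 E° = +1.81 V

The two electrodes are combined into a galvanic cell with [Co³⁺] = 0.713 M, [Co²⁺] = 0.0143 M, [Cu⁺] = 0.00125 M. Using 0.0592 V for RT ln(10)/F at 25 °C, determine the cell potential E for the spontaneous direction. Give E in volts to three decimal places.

Co³⁺/Co²⁺ is the cathode (higher E°), Cu⁺/Cu the anode: E°cell = +1.81 − (+0.52) = +1.29 V, n = 1.
Overall: Co³⁺(aq) + Cu(s) → Co²⁺(aq) + Cu⁺(aq)
Q = [Co²⁺]·[Cu⁺] / ([Co³⁺]); log Q = -4.601.
E = E° − (0.0592/n) log Q = +1.29 − (0.0592/1)(-4.601) = +1.562 V.

+1.562 V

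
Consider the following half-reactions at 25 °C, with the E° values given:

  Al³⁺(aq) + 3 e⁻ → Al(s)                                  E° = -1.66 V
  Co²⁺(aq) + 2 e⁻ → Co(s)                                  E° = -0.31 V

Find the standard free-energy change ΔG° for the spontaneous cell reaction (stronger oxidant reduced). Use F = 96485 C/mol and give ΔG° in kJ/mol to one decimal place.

Co²⁺/Co (E° = -0.31 V) is the cathode; Al³⁺/Al (E° = -1.66 V) is the anode, so E°cell = +1.35 V.
Balancing electrons gives n = 6 (lcm of 2 and 3).
ΔG° = −nFE° = −(6)(96485)(+1.35) = -781,528 J = -781.5 kJ/mol.

-781.5 kJ/mol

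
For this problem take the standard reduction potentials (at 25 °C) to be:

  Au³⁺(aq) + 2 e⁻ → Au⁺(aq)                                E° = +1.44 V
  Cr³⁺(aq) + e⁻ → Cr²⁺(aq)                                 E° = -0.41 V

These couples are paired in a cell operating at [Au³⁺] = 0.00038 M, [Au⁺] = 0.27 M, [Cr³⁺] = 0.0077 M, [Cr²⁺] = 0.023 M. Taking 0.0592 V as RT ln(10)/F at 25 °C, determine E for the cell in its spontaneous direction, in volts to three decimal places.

+1.794 V

Au³⁺/Au⁺ is the cathode (higher E°), Cr³⁺/Cr²⁺ the anode: E°cell = +1.44 − (-0.41) = +1.85 V, n = 2.
Overall: Au³⁺(aq) + 2 Cr²⁺(aq) → Au⁺(aq) + 2 Cr³⁺(aq)
Q = [Au⁺]·[Cr³⁺]^2 / ([Au³⁺]·[Cr²⁺]^2); log Q = 1.901.
E = E° − (0.0592/n) log Q = +1.85 − (0.0592/2)(1.901) = +1.794 V.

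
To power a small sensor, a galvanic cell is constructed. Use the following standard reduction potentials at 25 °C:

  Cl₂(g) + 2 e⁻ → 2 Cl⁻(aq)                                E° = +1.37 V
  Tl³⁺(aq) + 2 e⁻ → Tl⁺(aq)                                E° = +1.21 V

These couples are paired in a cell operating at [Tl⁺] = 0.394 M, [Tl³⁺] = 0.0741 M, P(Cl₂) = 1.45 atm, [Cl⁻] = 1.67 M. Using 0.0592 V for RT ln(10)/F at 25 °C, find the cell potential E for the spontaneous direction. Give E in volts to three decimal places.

+0.173 V

Cl₂/Cl⁻ is the cathode (higher E°), Tl³⁺/Tl⁺ the anode: E°cell = +1.37 − (+1.21) = +0.16 V, n = 2.
Overall: Cl₂(g) + Tl⁺(aq) → 2 Cl⁻(aq) + Tl³⁺(aq)
Q = [Cl⁻]^2·[Tl³⁺] / (P(Cl₂)·[Tl⁺]); log Q = -0.442.
E = E° − (0.0592/n) log Q = +0.16 − (0.0592/2)(-0.442) = +0.173 V.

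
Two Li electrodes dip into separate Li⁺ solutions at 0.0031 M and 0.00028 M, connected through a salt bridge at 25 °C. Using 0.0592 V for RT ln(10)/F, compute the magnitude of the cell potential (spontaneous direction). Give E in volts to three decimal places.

For a concentration cell E°cell = 0. The 0.0031 M side is the cathode (reduction is favoured where [Li⁺] is higher).
With n = 1, E = −(0.0592/1) log([Li⁺]ₐₙ/[Li⁺]꜀ₐₜ) = −(0.0592/1) log(0.00028/0.0031) = −(0.0592/1)(-1.044) = +0.062 V.

+0.062 V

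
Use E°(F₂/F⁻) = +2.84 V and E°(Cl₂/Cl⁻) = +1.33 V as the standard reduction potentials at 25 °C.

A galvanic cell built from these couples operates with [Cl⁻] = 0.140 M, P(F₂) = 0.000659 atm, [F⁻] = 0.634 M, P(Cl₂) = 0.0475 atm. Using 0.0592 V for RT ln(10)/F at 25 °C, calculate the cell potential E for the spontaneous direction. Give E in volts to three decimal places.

F₂/F⁻ is the cathode (higher E°), Cl₂/Cl⁻ the anode: E°cell = +2.84 − (+1.33) = +1.51 V, n = 2.
Overall: F₂(g) + 2 Cl⁻(aq) → 2 F⁻(aq) + Cl₂(g)
Q = [F⁻]^2·P(Cl₂) / (P(F₂)·[Cl⁻]^2); log Q = 3.170.
E = E° − (0.0592/n) log Q = +1.51 − (0.0592/2)(3.170) = +1.416 V.

+1.416 V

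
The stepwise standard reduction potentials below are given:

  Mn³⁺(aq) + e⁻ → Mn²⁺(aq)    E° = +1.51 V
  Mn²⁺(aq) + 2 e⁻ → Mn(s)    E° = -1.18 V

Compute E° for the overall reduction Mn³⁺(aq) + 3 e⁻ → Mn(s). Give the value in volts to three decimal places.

Standard free energies of sequential steps add: ΔG°₃ = ΔG°₁ + ΔG°₂, so n₃E°₃ = n₁E°₁ + n₂E°₂.
E°₃ = (1×+1.51 + 2×-1.18) / 3 = (-0.850) / 3 = -0.283 V.
E° values themselves are not directly additive — weighting by electron count is essential.

-0.283 V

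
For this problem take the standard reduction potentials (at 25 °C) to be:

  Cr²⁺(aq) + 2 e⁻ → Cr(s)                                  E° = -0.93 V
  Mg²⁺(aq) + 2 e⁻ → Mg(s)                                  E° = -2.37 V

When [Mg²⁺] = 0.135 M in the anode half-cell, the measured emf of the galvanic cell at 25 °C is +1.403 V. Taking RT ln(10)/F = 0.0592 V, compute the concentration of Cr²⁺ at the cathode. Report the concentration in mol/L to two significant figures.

0.0076 M

Cr²⁺/Cr is the cathode, Mg²⁺/Mg the anode: E°cell = +1.44 V, n = 2.
Overall reaction: Cr²⁺(aq) + Mg(s) → Cr(s) + Mg²⁺(aq); Q = [Mg²⁺]^1/[Cr²⁺]^1.
From E = E° − (0.0592/n) log Q: log Q = (E° − E)·n/0.0592 = (+1.44 − (+1.403))·2/0.0592 = 1.2500.
So 1·log[Cr²⁺] = 1·log(0.135) − log Q = -0.8697 − (1.2500) = -2.1197; [Cr²⁺] = 10^(-2.1197) ≈ 0.0076 M.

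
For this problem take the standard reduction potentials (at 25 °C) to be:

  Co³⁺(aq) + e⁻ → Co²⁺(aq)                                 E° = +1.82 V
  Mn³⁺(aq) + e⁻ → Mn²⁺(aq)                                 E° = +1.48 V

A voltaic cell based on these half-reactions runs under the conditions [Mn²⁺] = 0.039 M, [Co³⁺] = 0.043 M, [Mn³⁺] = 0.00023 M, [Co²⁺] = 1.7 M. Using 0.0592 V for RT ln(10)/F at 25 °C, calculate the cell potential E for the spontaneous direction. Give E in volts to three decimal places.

+0.377 V

Co³⁺/Co²⁺ is the cathode (higher E°), Mn³⁺/Mn²⁺ the anode: E°cell = +1.82 − (+1.48) = +0.34 V, n = 1.
Overall: Co³⁺(aq) + Mn²⁺(aq) → Co²⁺(aq) + Mn³⁺(aq)
Q = [Co²⁺]·[Mn³⁺] / ([Co³⁺]·[Mn²⁺]); log Q = -0.632.
E = E° − (0.0592/n) log Q = +0.34 − (0.0592/1)(-0.632) = +0.377 V.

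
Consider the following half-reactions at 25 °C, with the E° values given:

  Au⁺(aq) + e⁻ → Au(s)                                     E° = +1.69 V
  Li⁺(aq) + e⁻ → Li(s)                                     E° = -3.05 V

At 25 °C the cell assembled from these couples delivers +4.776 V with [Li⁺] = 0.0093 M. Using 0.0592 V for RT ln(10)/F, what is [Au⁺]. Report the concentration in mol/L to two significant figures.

0.038 M

Au⁺/Au is the cathode, Li⁺/Li the anode: E°cell = +4.74 V, n = 1.
Overall reaction: Au⁺(aq) + Li(s) → Au(s) + Li⁺(aq); Q = [Li⁺]^1/[Au⁺]^1.
From E = E° − (0.0592/n) log Q: log Q = (E° − E)·n/0.0592 = (+4.74 − (+4.776))·1/0.0592 = -0.6081.
So 1·log[Au⁺] = 1·log(0.0093) − log Q = -2.0315 − (-0.6081) = -1.4234; [Au⁺] = 10^(-1.4234) ≈ 0.038 M.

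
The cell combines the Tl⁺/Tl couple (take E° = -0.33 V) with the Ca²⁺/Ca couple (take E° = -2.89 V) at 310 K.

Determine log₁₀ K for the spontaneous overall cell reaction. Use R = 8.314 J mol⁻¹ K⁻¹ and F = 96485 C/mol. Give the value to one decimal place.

Cathode: Tl⁺/Tl; anode: Ca²⁺/Ca. E°cell = (-0.33) − (-2.89) = +2.56 V, with n = 2.
ΔG° = −nFE° = −RT ln K, so ln K = nFE°/(RT) = (2)(96485)(+2.56) / ((8.314)(310)) = 191.672.
log₁₀ K = 191.672 / ln 10 = 83.2.

83.2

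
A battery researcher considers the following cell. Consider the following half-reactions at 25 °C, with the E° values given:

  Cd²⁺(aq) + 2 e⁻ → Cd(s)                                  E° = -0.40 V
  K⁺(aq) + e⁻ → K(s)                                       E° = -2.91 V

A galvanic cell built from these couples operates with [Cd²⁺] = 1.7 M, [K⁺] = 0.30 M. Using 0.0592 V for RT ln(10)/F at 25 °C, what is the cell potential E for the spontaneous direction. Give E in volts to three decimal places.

Cd²⁺/Cd is the cathode (higher E°), K⁺/K the anode: E°cell = -0.40 − (-2.91) = +2.51 V, n = 2.
Overall: Cd²⁺(aq) + 2 K(s) → Cd(s) + 2 K⁺(aq)
Q = [K⁺]^2 / ([Cd²⁺]); log Q = -1.276.
E = E° − (0.0592/n) log Q = +2.51 − (0.0592/2)(-1.276) = +2.548 V.

+2.548 V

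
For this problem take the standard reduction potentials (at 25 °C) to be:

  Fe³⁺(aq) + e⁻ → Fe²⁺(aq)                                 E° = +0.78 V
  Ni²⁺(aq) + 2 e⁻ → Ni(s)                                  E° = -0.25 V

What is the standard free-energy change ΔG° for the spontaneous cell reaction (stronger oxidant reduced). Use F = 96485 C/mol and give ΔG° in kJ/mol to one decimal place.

Fe³⁺/Fe²⁺ (E° = +0.78 V) is the cathode; Ni²⁺/Ni (E° = -0.25 V) is the anode, so E°cell = +1.03 V.
Balancing electrons gives n = 2 (lcm of 1 and 2).
ΔG° = −nFE° = −(2)(96485)(+1.03) = -198,759 J = -198.8 kJ/mol.

-198.8 kJ/mol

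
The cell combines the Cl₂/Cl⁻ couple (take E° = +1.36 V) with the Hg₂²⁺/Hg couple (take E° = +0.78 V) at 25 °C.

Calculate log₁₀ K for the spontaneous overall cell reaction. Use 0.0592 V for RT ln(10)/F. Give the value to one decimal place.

19.6

Cathode: Cl₂/Cl⁻; anode: Hg₂²⁺/Hg. E°cell = +0.58 V, n = 2.
log K = nE°cell / 0.0592 = (2)(+0.58) / 0.0592 = 19.6.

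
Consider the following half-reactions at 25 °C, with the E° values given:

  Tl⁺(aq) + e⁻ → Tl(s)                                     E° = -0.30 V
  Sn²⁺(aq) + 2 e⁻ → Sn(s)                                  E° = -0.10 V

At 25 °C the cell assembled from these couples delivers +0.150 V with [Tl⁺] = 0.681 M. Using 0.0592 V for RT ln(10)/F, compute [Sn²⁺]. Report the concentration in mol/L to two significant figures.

0.0095 M

Sn²⁺/Sn is the cathode, Tl⁺/Tl the anode: E°cell = +0.20 V, n = 2.
Overall reaction: Sn²⁺(aq) + 2 Tl(s) → Sn(s) + 2 Tl⁺(aq); Q = [Tl⁺]^2/[Sn²⁺]^1.
From E = E° − (0.0592/n) log Q: log Q = (E° − E)·n/0.0592 = (+0.20 − (+0.150))·2/0.0592 = 1.6892.
So 1·log[Sn²⁺] = 2·log(0.681) − log Q = -0.3337 − (1.6892) = -2.0229; [Sn²⁺] = 10^(-2.0229) ≈ 0.0095 M.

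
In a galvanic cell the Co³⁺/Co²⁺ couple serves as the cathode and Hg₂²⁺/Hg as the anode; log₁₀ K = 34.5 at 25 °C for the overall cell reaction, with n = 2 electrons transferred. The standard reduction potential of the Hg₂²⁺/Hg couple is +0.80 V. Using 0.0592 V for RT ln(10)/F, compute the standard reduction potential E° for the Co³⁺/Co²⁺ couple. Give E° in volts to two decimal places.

+1.82 V

E°cell = (0.0592/n)·log K = (0.0592/2)(34.5) = +1.021 V.
Since Co³⁺/Co²⁺ is the cathode and Hg₂²⁺/Hg the anode, E°cell = E°(Co³⁺/Co²⁺) − E°(Hg₂²⁺/Hg).
So E°(Co³⁺/Co²⁺) = E°cell + E°(Hg₂²⁺/Hg) = +1.021 + (+0.80) = +1.82 V.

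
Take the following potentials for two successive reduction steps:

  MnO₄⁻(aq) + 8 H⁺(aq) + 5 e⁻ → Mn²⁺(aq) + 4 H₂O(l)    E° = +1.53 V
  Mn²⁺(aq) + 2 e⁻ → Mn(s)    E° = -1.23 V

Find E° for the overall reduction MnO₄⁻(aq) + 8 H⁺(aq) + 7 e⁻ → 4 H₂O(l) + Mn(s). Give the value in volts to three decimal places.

Standard free energies of sequential steps add: ΔG°₃ = ΔG°₁ + ΔG°₂, so n₃E°₃ = n₁E°₁ + n₂E°₂.
E°₃ = (5×+1.53 + 2×-1.23) / 7 = (+5.190) / 7 = +0.741 V.

+0.741 V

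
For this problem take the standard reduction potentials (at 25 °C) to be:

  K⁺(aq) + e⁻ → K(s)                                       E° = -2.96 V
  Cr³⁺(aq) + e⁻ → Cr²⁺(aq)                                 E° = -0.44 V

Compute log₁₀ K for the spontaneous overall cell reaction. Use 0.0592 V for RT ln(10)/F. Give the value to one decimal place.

42.6

Cathode: Cr³⁺/Cr²⁺; anode: K⁺/K. E°cell = +2.52 V, n = 1.
log K = nE°cell / 0.0592 = (1)(+2.52) / 0.0592 = 42.6.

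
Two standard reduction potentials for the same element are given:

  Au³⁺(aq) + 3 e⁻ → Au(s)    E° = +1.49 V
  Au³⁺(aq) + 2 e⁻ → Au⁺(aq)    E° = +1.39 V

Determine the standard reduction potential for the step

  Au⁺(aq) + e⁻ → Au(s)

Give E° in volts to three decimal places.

Sequential free energies add, so n₃E°₃ = n₁E°₁ + n₂E°₂.
With n₃ = 3, and the known step contributing 2×(+1.39) V, the unknown satisfies 1·E° = 3×(+1.49) − 2×(+1.39) = +1.690.
E° = +1.690 / 1 = +1.690 V.

+1.690 V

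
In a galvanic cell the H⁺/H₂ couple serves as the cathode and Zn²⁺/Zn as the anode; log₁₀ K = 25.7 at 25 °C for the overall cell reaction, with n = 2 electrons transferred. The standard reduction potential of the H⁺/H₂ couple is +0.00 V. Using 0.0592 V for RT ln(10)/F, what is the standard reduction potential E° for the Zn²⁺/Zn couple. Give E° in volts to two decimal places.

E°cell = (0.0592/n)·log K = (0.0592/2)(25.7) = +0.761 V.
Since H⁺/H₂ is the cathode and Zn²⁺/Zn the anode, E°cell = E°(H⁺/H₂) − E°(Zn²⁺/Zn).
So E°(Zn²⁺/Zn) = E°(H⁺/H₂) − E°cell = (+0.00) − (+0.761) = -0.76 V.

-0.76 V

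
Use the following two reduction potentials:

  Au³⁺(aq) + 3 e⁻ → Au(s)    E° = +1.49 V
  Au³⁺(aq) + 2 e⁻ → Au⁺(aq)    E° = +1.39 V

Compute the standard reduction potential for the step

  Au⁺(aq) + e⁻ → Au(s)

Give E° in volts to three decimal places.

Sequential free energies add, so n₃E°₃ = n₁E°₁ + n₂E°₂.
With n₃ = 3, and the known step contributing 2×(+1.39) V, the unknown satisfies 1·E° = 3×(+1.49) − 2×(+1.39) = +1.690.
E° = +1.690 / 1 = +1.690 V.

+1.690 V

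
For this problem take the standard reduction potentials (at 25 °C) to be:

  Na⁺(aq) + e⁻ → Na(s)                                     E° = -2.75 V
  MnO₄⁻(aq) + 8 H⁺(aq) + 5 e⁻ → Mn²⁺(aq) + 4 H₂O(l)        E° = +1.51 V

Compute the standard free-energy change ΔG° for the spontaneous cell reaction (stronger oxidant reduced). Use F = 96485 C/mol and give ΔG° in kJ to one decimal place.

-2055.1 kJ

MnO₄⁻/Mn²⁺ (E° = +1.51 V) is the cathode; Na⁺/Na (E° = -2.75 V) is the anode, so E°cell = +4.26 V.
Balancing electrons gives n = 5 (lcm of 5 and 1).
ΔG° = −nFE° = −(5)(96485)(+4.26) = -2,055,130 J = -2055.1 kJ.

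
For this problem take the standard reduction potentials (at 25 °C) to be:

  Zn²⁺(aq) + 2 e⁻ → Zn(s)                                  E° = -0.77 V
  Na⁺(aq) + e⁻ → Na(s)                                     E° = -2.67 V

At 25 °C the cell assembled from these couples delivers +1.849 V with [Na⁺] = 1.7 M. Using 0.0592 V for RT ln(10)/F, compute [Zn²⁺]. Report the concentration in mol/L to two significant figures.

Zn²⁺/Zn is the cathode, Na⁺/Na the anode: E°cell = +1.90 V, n = 2.
Overall reaction: Zn²⁺(aq) + 2 Na(s) → Zn(s) + 2 Na⁺(aq); Q = [Na⁺]^2/[Zn²⁺]^1.
From E = E° − (0.0592/n) log Q: log Q = (E° − E)·n/0.0592 = (+1.90 − (+1.849))·2/0.0592 = 1.7230.
So 1·log[Zn²⁺] = 2·log(1.7) − log Q = 0.4609 − (1.7230) = -1.2621; [Zn²⁺] = 10^(-1.2621) ≈ 0.055 M.

0.055 M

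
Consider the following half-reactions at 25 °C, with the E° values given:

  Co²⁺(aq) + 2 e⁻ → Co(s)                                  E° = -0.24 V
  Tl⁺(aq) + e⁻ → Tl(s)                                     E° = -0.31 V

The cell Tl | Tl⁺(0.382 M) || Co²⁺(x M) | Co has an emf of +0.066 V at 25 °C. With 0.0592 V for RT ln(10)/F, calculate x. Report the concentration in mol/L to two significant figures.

0.11 M

Co²⁺/Co is the cathode, Tl⁺/Tl the anode: E°cell = +0.07 V, n = 2.
Overall reaction: Co²⁺(aq) + 2 Tl(s) → Co(s) + 2 Tl⁺(aq); Q = [Tl⁺]^2/[Co²⁺]^1.
From E = E° − (0.0592/n) log Q: log Q = (E° − E)·n/0.0592 = (+0.07 − (+0.066))·2/0.0592 = 0.1351.
So 1·log[Co²⁺] = 2·log(0.382) − log Q = -0.8359 − (0.1351) = -0.9710; [Co²⁺] = 10^(-0.9710) ≈ 0.11 M.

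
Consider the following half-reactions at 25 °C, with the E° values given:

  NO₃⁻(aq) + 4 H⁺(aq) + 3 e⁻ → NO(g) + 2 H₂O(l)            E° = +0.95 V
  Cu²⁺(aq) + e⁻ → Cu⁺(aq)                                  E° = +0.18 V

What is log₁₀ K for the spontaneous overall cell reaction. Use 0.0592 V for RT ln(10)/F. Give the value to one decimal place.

Cathode: NO₃⁻/NO; anode: Cu²⁺/Cu⁺. E°cell = +0.77 V, n = 3.
log K = nE°cell / 0.0592 = (3)(+0.77) / 0.0592 = 39.0.

39.0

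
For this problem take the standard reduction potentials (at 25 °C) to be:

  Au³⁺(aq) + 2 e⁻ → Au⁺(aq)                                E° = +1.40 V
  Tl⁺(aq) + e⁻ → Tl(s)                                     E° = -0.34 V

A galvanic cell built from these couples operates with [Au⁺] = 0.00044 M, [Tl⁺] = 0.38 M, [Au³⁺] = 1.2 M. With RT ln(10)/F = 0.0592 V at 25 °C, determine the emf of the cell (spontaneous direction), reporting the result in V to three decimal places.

+1.867 V

Au³⁺/Au⁺ is the cathode (higher E°), Tl⁺/Tl the anode: E°cell = +1.40 − (-0.34) = +1.74 V, n = 2.
Overall: Au³⁺(aq) + 2 Tl(s) → Au⁺(aq) + 2 Tl⁺(aq)
Q = [Au⁺]·[Tl⁺]^2 / ([Au³⁺]); log Q = -4.276.
E = E° − (0.0592/n) log Q = +1.74 − (0.0592/2)(-4.276) = +1.867 V.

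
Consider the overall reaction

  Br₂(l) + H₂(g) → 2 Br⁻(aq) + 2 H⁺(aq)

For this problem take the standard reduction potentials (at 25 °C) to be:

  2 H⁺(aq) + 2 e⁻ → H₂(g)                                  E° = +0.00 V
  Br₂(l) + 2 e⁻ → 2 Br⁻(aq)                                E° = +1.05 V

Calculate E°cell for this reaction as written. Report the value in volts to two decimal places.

+1.05 V

The Br₂/Br⁻ couple has the higher reduction potential, so it is the cathode; H⁺/H₂ is oxidised at the anode.
E°cell = E°(cathode) − E°(anode) = (+1.05) − (+0.00) = +1.05 V.
Since E°cell > 0, the reaction is spontaneous under standard conditions.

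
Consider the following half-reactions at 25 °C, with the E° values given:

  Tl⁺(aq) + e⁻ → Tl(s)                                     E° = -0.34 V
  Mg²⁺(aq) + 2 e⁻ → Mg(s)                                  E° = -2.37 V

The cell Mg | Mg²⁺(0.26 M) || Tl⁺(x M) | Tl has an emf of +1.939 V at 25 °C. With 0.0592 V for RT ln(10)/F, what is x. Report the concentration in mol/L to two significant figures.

0.015 M

Tl⁺/Tl is the cathode, Mg²⁺/Mg the anode: E°cell = +2.03 V, n = 2.
Overall reaction: 2 Tl⁺(aq) + Mg(s) → 2 Tl(s) + Mg²⁺(aq); Q = [Mg²⁺]^1/[Tl⁺]^2.
From E = E° − (0.0592/n) log Q: log Q = (E° − E)·n/0.0592 = (+2.03 − (+1.939))·2/0.0592 = 3.0743.
So 2·log[Tl⁺] = 1·log(0.26) − log Q = -0.5850 − (3.0743) = -3.6593; log[Tl⁺] = -3.6593 / 2 = -1.8296; [Tl⁺] = 10^(-1.8296) ≈ 0.015 M.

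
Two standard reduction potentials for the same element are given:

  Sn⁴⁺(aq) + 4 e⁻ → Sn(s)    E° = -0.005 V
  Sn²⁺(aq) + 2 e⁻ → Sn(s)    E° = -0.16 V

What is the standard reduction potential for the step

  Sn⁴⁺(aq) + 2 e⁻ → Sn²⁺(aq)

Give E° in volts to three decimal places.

Sequential free energies add, so n₃E°₃ = n₁E°₁ + n₂E°₂.
With n₃ = 4, and the known step contributing 2×(-0.16) V, the unknown satisfies 2·E° = 4×(-0.005) − 2×(-0.16) = +0.300.
E° = +0.300 / 2 = +0.150 V.

+0.150 V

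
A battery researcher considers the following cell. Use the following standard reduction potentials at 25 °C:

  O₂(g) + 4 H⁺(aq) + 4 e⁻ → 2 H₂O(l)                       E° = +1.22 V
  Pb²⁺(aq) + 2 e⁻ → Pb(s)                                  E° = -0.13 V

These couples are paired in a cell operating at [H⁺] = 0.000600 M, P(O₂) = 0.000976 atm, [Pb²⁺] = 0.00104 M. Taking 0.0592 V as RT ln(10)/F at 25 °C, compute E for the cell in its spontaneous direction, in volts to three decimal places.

O₂/H₂O is the cathode (higher E°), Pb²⁺/Pb the anode: E°cell = +1.22 − (-0.13) = +1.35 V, n = 4.
Overall: O₂(g) + 4 H⁺(aq) + 2 Pb(s) → 2 H₂O(l) + 2 Pb²⁺(aq)
Q = [Pb²⁺]^2 / (P(O₂)·[H⁺]^4); log Q = 9.932.
E = E° − (0.0592/n) log Q = +1.35 − (0.0592/4)(9.932) = +1.203 V.

+1.203 V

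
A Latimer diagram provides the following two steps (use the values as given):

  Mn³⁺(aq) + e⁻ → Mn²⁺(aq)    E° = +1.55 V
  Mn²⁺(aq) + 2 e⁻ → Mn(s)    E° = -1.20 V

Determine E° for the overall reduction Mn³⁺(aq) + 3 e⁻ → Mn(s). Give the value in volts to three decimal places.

Standard free energies of sequential steps add: ΔG°₃ = ΔG°₁ + ΔG°₂, so n₃E°₃ = n₁E°₁ + n₂E°₂.
E°₃ = (1×+1.55 + 2×-1.20) / 3 = (-0.850) / 3 = -0.283 V.

-0.283 V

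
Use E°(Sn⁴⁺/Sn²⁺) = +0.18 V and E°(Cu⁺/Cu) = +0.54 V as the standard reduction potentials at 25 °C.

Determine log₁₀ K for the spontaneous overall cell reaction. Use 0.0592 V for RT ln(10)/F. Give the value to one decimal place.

12.2

Cathode: Cu⁺/Cu; anode: Sn⁴⁺/Sn²⁺. E°cell = +0.36 V, n = 2.
log K = nE°cell / 0.0592 = (2)(+0.36) / 0.0592 = 12.2.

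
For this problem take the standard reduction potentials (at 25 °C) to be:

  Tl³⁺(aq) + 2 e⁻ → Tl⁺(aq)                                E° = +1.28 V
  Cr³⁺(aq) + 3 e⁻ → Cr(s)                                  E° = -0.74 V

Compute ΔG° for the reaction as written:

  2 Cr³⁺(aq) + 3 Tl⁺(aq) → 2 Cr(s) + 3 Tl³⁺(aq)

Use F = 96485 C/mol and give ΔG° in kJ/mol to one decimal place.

As written, Cr³⁺/Cr is reduced (cathode) and Tl³⁺/Tl⁺ is oxidised (anode), so E°cell = (-0.74) − (+1.28) = -2.02 V.
Balancing electrons gives n = 6.
ΔG° = −nFE° = −(6)(96485)(-2.02) = 1,169,398 J = +1169.4 kJ/mol.

+1169.4 kJ/mol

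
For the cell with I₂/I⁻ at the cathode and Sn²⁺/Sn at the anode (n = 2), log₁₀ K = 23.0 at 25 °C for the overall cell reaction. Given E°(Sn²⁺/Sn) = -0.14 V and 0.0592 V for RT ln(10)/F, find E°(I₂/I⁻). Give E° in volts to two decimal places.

E°cell = (0.0592/n)·log K = (0.0592/2)(23.0) = +0.681 V.
Since I₂/I⁻ is the cathode and Sn²⁺/Sn the anode, E°cell = E°(I₂/I⁻) − E°(Sn²⁺/Sn).
So E°(I₂/I⁻) = E°cell + E°(Sn²⁺/Sn) = +0.681 + (-0.14) = +0.54 V.

+0.54 V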